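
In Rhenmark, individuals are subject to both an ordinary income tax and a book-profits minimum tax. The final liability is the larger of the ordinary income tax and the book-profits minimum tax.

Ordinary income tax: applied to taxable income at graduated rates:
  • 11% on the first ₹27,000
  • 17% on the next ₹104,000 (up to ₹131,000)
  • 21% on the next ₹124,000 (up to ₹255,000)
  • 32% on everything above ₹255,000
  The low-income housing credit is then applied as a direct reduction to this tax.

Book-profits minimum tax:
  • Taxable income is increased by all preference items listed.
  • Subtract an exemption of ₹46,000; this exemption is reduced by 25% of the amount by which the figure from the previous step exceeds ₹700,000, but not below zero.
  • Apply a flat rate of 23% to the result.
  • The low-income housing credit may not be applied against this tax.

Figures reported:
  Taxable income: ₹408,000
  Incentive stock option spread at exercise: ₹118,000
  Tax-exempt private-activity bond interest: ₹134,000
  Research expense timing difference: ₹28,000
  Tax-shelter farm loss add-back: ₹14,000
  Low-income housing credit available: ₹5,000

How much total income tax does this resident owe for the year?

₹150,995

Book-profits minimum tax:
  Adjusted income: ₹408,000 + ₹118,000 + ₹134,000 + ₹28,000 + ₹14,000 = ₹702,000
  Exemption: ₹46,000 − 25% × (₹702,000 − ₹700,000) = ₹46,000 − ₹500 = ₹45,500
  Base: ₹702,000 − ₹45,500 = ₹656,500
  ₹656,500 × 23% = ₹150,995

Ordinary income tax:
  ₹27,000 × 11% = ₹2,970
  ₹104,000 × 17% = ₹17,680
  ₹124,000 × 21% = ₹26,040
  ₹153,000 × 32% = ₹48,960
  → ₹95,650
  Less low-income housing credit ₹5,000 → ₹90,650

₹150,995 > ₹90,650, so the book-profits minimum tax is the binding amount.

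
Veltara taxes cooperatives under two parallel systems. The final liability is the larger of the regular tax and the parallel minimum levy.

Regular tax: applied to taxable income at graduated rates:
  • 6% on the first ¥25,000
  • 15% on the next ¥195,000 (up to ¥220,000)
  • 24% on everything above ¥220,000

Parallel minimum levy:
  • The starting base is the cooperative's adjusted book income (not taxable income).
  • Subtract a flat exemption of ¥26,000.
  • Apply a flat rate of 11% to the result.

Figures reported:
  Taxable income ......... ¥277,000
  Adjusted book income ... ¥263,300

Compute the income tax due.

¥44,430

Regular tax:
  ¥25,000 × 6% = ¥1,500
  ¥195,000 × 15% = ¥29,250
  ¥57,000 × 24% = ¥13,680
  → ¥44,430

Parallel minimum levy:
  Base (adjusted book income): ¥263,300
  Less exemption ¥26,000 → base ¥237,300
  ¥237,300 × 11% = ¥26,103

¥44,430 > ¥26,103, so the regular tax governs.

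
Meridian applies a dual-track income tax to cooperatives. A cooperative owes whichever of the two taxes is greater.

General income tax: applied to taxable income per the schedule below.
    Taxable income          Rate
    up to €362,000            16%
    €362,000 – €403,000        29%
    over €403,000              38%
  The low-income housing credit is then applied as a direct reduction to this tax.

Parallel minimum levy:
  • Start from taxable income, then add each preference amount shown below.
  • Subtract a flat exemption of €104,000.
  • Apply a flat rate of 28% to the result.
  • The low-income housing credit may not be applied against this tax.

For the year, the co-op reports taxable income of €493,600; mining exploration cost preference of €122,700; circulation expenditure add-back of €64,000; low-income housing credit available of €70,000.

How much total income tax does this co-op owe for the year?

Parallel minimum levy:
  Adjusted income: €493,600 + €122,700 + €64,000 = €680,300
  Less exemption €104,000 → base €576,300
  €576,300 × 28% = €161,364

General income tax:
  €362,000 × 16% = €57,920
  €41,000 × 29% = €11,890
  €90,600 × 38% = €34,428
  → €104,238
  Less low-income housing credit €70,000 → €34,238

€161,364 > €34,238, so the parallel minimum levy is the binding amount.

€161,364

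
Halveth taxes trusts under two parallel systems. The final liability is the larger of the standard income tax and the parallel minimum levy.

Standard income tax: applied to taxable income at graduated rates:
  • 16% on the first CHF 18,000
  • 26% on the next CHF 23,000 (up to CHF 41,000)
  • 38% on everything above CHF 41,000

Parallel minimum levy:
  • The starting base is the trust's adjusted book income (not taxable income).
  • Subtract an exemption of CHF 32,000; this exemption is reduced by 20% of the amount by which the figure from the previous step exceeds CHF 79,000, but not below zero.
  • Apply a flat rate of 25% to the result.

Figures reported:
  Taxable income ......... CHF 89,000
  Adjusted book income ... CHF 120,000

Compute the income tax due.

CHF 27,100

Parallel minimum levy:
  Base (adjusted book income): CHF 120,000
  Exemption: CHF 32,000 − 20% × (CHF 120,000 − CHF 79,000) = CHF 32,000 − CHF 8,200 = CHF 23,800
  Base: CHF 120,000 − CHF 23,800 = CHF 96,200
  CHF 96,200 × 25% = CHF 24,050

Standard income tax:
  CHF 18,000 × 16% = CHF 2,880
  CHF 23,000 × 26% = CHF 5,980
  CHF 48,000 × 38% = CHF 18,240
  → CHF 27,100

CHF 27,100 > CHF 24,050, so the standard income tax governs.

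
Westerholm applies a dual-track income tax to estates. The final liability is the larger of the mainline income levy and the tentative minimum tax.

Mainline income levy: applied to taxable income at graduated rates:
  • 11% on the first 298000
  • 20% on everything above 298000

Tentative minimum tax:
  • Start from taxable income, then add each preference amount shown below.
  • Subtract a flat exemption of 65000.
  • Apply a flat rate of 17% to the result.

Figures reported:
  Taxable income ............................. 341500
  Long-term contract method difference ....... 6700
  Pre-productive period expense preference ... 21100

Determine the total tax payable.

Tentative minimum tax:
  Adjusted income: 341500 + 6700 + 21100 = 369300
  Less exemption 65000 → base 304300
  304300 × 17% = 51731

Mainline income levy:
  298000 × 11% = 32780
  43500 × 20% = 8700
  → 41480

51731 > 41480, so the tentative minimum tax is the binding amount.

51731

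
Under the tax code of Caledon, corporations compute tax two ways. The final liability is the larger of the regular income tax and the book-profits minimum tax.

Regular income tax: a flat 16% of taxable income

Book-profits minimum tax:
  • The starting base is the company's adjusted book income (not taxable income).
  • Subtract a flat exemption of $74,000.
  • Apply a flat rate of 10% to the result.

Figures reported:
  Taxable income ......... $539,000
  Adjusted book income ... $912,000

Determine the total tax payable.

Book-profits minimum tax:
  Base (adjusted book income): $912,000
  Less exemption $74,000 → base $838,000
  $838,000 × 10% = $83,800

Regular income tax:
  $539,000 × 16% = $86,240

$86,240 > $83,800, so the regular income tax governs.

$86,240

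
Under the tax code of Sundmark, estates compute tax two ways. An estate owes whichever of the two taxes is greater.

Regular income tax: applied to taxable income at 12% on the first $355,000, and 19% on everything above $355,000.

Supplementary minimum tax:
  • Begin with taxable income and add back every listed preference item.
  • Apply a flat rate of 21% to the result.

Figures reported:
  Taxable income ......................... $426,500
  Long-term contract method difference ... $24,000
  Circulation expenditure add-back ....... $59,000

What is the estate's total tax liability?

$106,995

Regular income tax:
  $355,000 × 12% = $42,600
  $71,500 × 19% = $13,585
  → $56,185

Supplementary minimum tax:
  Adjusted income: $426,500 + $24,000 + $59,000 = $509,500
  $509,500 × 21% = $106,995

$106,995 > $56,185, so the supplementary minimum tax is the binding amount.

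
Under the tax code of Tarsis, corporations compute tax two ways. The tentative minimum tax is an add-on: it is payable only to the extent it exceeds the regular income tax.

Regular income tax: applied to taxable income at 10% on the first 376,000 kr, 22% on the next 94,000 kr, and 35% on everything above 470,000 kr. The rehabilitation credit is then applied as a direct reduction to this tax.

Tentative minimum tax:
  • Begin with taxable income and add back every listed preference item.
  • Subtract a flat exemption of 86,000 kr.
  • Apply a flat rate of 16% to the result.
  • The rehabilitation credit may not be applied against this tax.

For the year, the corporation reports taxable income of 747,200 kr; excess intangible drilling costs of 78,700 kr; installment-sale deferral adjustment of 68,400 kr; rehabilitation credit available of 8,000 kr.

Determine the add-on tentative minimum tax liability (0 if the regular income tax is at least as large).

Tentative minimum tax:
  Adjusted income: 747,200 kr + 78,700 kr + 68,400 kr = 894,300 kr
  Less exemption 86,000 kr → base 808,300 kr
  808,300 kr × 16% = 129,328 kr

Regular income tax:
  376,000 kr × 10% = 37,600 kr
  94,000 kr × 22% = 20,680 kr
  277,200 kr × 35% = 97,020 kr
  → 155,300 kr
  Less rehabilitation credit 8,000 kr → 147,300 kr

129,328 kr ≤ 147,300 kr, so no add-on is due.

0 kr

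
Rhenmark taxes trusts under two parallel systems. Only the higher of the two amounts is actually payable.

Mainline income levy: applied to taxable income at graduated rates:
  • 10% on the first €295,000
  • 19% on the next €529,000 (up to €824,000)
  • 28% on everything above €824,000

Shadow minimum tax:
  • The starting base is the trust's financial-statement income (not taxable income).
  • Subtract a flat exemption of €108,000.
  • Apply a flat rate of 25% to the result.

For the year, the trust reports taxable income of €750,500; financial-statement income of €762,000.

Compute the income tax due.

€163,500

Mainline income levy:
  €295,000 × 10% = €29,500
  €455,500 × 19% = €86,545
  → €116,045

Shadow minimum tax:
  Base (financial-statement income): €762,000
  Less exemption €108,000 → base €654,000
  €654,000 × 25% = €163,500

€163,500 > €116,045, so the shadow minimum tax is the binding amount.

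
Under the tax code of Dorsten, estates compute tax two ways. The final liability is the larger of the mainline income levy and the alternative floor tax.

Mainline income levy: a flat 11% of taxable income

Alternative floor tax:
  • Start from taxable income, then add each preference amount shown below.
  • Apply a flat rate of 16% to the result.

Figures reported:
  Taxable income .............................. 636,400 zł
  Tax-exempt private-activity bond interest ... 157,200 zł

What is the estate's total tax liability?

126,976 zł

Alternative floor tax:
  Adjusted income: 636,400 zł + 157,200 zł = 793,600 zł
  793,600 zł × 16% = 126,976 zł

Mainline income levy:
  636,400 zł × 11% = 70,004 zł

126,976 zł > 70,004 zł, so the alternative floor tax is the binding amount.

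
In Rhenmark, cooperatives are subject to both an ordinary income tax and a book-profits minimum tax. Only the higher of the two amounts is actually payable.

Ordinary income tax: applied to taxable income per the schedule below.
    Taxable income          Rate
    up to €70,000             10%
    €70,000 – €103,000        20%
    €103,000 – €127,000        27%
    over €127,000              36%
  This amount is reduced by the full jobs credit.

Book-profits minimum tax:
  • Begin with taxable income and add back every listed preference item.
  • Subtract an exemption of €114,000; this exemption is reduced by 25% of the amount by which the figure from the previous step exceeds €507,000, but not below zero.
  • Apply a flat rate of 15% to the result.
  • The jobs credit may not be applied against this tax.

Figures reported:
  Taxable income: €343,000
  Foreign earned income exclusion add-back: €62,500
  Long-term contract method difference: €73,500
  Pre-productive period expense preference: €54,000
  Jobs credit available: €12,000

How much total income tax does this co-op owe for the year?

Ordinary income tax:
  €70,000 × 10% = €7,000
  €33,000 × 20% = €6,600
  €24,000 × 27% = €6,480
  €216,000 × 36% = €77,760
  → €97,840
  Less jobs credit €12,000 → €85,840

Book-profits minimum tax:
  Adjusted income: €343,000 + €62,500 + €73,500 + €54,000 = €533,000
  Exemption: €114,000 − 25% × (€533,000 − €507,000) = €114,000 − €6,500 = €107,500
  Base: €533,000 − €107,500 = €425,500
  €425,500 × 15% = €63,825

€85,840 > €63,825, so the ordinary income tax governs.

€85,840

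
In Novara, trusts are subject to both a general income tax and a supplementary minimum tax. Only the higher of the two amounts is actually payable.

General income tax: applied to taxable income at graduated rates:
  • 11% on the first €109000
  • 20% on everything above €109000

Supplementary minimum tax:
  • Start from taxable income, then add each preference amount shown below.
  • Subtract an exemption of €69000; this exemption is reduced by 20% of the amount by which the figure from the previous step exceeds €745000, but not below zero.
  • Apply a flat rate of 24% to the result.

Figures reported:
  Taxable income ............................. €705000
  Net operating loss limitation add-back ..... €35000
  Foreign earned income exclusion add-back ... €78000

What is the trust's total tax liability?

€183264

General income tax:
  €109000 × 11% = €11990
  €596000 × 20% = €119200
  → €131190

Supplementary minimum tax:
  Adjusted income: €705000 + €35000 + €78000 = €818000
  Exemption: €69000 − 20% × (€818000 − €745000) = €69000 − €14600 = €54400
  Base: €818000 − €54400 = €763600
  €763600 × 24% = €183264

€183264 > €131190, so the supplementary minimum tax is the binding amount.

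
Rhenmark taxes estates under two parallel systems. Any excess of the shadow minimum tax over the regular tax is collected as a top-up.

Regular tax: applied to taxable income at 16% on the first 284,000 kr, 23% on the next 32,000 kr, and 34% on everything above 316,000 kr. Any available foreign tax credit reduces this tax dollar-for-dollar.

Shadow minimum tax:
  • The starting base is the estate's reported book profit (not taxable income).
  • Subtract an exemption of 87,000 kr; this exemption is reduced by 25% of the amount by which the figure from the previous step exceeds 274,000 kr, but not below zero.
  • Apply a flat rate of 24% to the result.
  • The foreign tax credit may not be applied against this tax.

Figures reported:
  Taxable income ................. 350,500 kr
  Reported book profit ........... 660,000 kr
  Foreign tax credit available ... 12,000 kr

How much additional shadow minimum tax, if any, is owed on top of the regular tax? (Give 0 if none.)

Regular tax:
  284,000 kr × 16% = 45,440 kr
  32,000 kr × 23% = 7,360 kr
  34,500 kr × 34% = 11,730 kr
  → 64,530 kr
  Less foreign tax credit 12,000 kr → 52,530 kr

Shadow minimum tax:
  Base (reported book profit): 660,000 kr
  Exemption: 25% × (660,000 kr − 274,000 kr) = 96,500 kr ≥ 87,000 kr, so the exemption is fully phased out
  Base: 660,000 kr − 0 kr = 660,000 kr
  660,000 kr × 24% = 158,400 kr

Excess of shadow minimum tax over regular tax: 158,400 kr − 52,530 kr = 105,870 kr.

105,870 kr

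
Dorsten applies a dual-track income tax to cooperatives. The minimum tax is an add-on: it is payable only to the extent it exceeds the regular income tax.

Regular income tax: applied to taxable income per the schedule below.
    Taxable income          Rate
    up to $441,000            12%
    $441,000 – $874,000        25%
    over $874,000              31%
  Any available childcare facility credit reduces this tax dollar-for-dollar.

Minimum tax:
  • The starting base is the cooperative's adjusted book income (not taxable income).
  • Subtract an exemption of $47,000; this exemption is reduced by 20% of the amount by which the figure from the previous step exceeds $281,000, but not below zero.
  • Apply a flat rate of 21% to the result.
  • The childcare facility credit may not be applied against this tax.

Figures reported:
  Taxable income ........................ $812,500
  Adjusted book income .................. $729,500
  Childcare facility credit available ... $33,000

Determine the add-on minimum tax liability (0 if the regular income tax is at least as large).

$40,400

Regular income tax:
  $441,000 × 12% = $52,920
  $371,500 × 25% = $92,875
  → $145,795
  Less childcare facility credit $33,000 → $112,795

Minimum tax:
  Base (adjusted book income): $729,500
  Exemption: 20% × ($729,500 − $281,000) = $89,700 ≥ $47,000, so the exemption is fully phased out
  Base: $729,500 − $0 = $729,500
  $729,500 × 21% = $153,195

Excess of minimum tax over regular income tax: $153,195 − $112,795 = $40,400.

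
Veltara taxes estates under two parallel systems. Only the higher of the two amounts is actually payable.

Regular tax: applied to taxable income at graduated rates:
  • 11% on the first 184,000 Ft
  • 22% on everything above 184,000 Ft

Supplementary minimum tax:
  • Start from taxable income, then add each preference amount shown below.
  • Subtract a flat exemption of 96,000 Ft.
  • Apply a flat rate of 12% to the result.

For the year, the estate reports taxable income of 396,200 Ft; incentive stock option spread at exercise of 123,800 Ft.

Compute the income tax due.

66,924 Ft

Regular tax:
  184,000 Ft × 11% = 20,240 Ft
  212,200 Ft × 22% = 46,684 Ft
  → 66,924 Ft

Supplementary minimum tax:
  Adjusted income: 396,200 Ft + 123,800 Ft = 520,000 Ft
  Less exemption 96,000 Ft → base 424,000 Ft
  424,000 Ft × 12% = 50,880 Ft

66,924 Ft > 50,880 Ft, so the regular tax governs.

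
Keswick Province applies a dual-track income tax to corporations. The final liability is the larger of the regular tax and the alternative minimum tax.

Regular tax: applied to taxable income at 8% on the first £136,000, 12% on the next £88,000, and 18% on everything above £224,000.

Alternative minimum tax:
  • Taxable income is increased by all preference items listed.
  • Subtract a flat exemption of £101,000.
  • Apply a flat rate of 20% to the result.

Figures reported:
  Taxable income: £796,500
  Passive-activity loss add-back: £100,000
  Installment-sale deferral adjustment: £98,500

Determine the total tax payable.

£178,800

Regular tax:
  £136,000 × 8% = £10,880
  £88,000 × 12% = £10,560
  £572,500 × 18% = £103,050
  → £124,490

Alternative minimum tax:
  Adjusted income: £796,500 + £100,000 + £98,500 = £995,000
  Less exemption £101,000 → base £894,000
  £894,000 × 20% = £178,800

£178,800 > £124,490, so the alternative minimum tax is the binding amount.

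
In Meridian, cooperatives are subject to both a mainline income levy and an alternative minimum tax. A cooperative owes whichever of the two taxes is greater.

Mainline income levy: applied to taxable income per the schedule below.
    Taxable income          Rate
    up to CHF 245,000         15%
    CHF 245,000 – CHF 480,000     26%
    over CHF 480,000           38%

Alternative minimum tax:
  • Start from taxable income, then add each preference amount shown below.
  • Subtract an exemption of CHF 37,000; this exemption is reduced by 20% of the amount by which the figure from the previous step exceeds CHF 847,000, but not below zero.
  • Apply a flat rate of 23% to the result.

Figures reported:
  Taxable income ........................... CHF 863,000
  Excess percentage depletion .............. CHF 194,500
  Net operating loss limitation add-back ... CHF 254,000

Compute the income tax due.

CHF 301,645

Alternative minimum tax:
  Adjusted income: CHF 863,000 + CHF 194,500 + CHF 254,000 = CHF 1,311,500
  Exemption: 20% × (CHF 1,311,500 − CHF 847,000) = CHF 92,900 ≥ CHF 37,000, so the exemption is fully phased out
  Base: CHF 1,311,500 − CHF 0 = CHF 1,311,500
  CHF 1,311,500 × 23% = CHF 301,645

Mainline income levy:
  CHF 245,000 × 15% = CHF 36,750
  CHF 235,000 × 26% = CHF 61,100
  CHF 383,000 × 38% = CHF 145,540
  → CHF 243,390

CHF 301,645 > CHF 243,390, so the alternative minimum tax is the binding amount.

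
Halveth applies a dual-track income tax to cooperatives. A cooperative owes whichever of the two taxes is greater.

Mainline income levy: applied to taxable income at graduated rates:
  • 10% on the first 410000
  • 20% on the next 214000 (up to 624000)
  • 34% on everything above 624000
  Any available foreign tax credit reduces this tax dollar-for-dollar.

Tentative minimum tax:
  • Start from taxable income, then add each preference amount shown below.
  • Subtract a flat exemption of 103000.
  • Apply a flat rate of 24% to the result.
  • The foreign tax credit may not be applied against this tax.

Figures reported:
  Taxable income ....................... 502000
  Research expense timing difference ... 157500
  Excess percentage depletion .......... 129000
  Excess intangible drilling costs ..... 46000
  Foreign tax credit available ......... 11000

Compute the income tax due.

175560

Mainline income levy:
  410000 × 10% = 41000
  92000 × 20% = 18400
  → 59400
  Less foreign tax credit 11000 → 48400

Tentative minimum tax:
  Adjusted income: 502000 + 157500 + 129000 + 46000 = 834500
  Less exemption 103000 → base 731500
  731500 × 24% = 175560

175560 > 48400, so the tentative minimum tax is the binding amount.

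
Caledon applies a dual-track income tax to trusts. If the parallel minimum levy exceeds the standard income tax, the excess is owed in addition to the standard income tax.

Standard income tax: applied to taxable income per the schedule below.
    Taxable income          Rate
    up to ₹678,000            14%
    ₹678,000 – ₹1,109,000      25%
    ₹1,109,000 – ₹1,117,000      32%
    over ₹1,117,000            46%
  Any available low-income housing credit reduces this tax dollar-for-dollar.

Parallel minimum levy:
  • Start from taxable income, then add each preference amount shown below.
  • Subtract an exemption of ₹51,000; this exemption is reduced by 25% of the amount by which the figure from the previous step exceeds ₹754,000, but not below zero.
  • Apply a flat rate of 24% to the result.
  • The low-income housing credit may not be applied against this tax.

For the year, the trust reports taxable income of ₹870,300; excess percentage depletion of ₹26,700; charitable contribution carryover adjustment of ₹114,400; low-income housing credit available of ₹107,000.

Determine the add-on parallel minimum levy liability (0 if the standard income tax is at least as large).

₹206,741

Standard income tax:
  ₹678,000 × 14% = ₹94,920
  ₹192,300 × 25% = ₹48,075
  → ₹142,995
  Less low-income housing credit ₹107,000 → ₹35,995

Parallel minimum levy:
  Adjusted income: ₹870,300 + ₹26,700 + ₹114,400 = ₹1,011,400
  Exemption: 25% × (₹1,011,400 − ₹754,000) = ₹64,350 ≥ ₹51,000, so the exemption is fully phased out
  Base: ₹1,011,400 − ₹0 = ₹1,011,400
  ₹1,011,400 × 24% = ₹242,736

Excess of parallel minimum levy over standard income tax: ₹242,736 − ₹35,995 = ₹206,741.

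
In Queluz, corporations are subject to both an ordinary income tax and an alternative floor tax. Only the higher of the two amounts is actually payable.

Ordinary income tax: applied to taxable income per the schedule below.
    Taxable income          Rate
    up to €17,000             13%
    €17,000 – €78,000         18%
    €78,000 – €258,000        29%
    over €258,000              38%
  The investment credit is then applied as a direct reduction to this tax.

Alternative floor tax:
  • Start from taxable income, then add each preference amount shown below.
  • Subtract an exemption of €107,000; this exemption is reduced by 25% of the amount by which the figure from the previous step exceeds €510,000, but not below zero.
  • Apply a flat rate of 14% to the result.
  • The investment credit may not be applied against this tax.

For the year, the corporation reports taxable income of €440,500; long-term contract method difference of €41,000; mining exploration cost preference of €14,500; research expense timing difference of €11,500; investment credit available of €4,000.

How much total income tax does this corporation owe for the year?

Alternative floor tax:
  Adjusted income: €440,500 + €41,000 + €14,500 + €11,500 = €507,500
  Exemption: €507,500 ≤ €510,000, so full €107,000 applies
  Base: €507,500 − €107,000 = €400,500
  €400,500 × 14% = €56,070

Ordinary income tax:
  €17,000 × 13% = €2,210
  €61,000 × 18% = €10,980
  €180,000 × 29% = €52,200
  €182,500 × 38% = €69,350
  → €134,740
  Less investment credit €4,000 → €130,740

€130,740 > €56,070, so the ordinary income tax governs.

€130,740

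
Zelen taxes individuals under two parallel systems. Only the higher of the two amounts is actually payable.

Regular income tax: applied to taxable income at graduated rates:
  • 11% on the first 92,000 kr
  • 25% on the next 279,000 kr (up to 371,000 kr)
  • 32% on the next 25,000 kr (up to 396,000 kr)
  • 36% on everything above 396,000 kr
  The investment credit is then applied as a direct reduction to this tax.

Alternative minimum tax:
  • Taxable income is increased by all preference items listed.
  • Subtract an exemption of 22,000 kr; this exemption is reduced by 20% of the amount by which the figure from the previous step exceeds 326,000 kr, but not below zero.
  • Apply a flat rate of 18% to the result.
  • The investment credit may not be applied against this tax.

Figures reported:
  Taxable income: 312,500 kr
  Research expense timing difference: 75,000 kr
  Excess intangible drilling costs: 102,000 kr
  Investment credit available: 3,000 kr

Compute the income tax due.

88,110 kr

Alternative minimum tax:
  Adjusted income: 312,500 kr + 75,000 kr + 102,000 kr = 489,500 kr
  Exemption: 20% × (489,500 kr − 326,000 kr) = 32,700 kr ≥ 22,000 kr, so the exemption is fully phased out
  Base: 489,500 kr − 0 kr = 489,500 kr
  489,500 kr × 18% = 88,110 kr

Regular income tax:
  92,000 kr × 11% = 10,120 kr
  220,500 kr × 25% = 55,125 kr
  → 65,245 kr
  Less investment credit 3,000 kr → 62,245 kr

88,110 kr > 62,245 kr, so the alternative minimum tax is the binding amount.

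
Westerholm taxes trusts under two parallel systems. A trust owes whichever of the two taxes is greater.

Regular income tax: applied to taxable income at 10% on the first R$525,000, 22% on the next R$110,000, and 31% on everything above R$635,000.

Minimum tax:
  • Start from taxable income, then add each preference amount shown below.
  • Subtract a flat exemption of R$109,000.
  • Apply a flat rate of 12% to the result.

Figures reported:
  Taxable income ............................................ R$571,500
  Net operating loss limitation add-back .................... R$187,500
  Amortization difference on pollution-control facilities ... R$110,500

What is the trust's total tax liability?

R$91,260

Regular income tax:
  R$525,000 × 10% = R$52,500
  R$46,500 × 22% = R$10,230
  → R$62,730

Minimum tax:
  Adjusted income: R$571,500 + R$187,500 + R$110,500 = R$869,500
  Less exemption R$109,000 → base R$760,500
  R$760,500 × 12% = R$91,260

R$91,260 > R$62,730, so the minimum tax is the binding amount.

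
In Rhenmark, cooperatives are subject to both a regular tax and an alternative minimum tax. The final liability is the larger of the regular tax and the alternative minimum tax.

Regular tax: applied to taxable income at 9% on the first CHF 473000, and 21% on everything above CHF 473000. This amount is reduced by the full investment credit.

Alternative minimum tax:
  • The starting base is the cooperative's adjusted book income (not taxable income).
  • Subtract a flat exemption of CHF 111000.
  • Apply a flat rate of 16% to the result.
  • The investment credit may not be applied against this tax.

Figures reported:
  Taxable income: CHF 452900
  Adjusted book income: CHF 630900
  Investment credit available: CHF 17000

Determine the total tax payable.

CHF 83184

Regular tax:
  CHF 452900 × 9% = CHF 40761
  Less investment credit CHF 17000 → CHF 23761

Alternative minimum tax:
  Base (adjusted book income): CHF 630900
  Less exemption CHF 111000 → base CHF 519900
  CHF 519900 × 16% = CHF 83184

CHF 83184 > CHF 23761, so the alternative minimum tax is the binding amount.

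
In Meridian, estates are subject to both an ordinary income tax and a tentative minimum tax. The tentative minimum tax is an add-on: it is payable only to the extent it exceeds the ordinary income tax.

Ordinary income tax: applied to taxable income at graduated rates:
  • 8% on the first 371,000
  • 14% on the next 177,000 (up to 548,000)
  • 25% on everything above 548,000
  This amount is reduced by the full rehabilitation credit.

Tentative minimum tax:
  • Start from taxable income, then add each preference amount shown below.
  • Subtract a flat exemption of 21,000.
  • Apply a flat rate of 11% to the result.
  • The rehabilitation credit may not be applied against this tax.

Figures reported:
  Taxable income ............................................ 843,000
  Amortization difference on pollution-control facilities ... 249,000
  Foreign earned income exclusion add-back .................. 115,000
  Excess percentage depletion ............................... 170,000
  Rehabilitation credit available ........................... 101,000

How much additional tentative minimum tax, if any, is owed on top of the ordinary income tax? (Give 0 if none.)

121,950

Tentative minimum tax:
  Adjusted income: 843,000 + 249,000 + 115,000 + 170,000 = 1,377,000
  Less exemption 21,000 → base 1,356,000
  1,356,000 × 11% = 149,160

Ordinary income tax:
  371,000 × 8% = 29,680
  177,000 × 14% = 24,780
  295,000 × 25% = 73,750
  → 128,210
  Less rehabilitation credit 101,000 → 27,210

Excess of tentative minimum tax over ordinary income tax: 149,160 − 27,210 = 121,950.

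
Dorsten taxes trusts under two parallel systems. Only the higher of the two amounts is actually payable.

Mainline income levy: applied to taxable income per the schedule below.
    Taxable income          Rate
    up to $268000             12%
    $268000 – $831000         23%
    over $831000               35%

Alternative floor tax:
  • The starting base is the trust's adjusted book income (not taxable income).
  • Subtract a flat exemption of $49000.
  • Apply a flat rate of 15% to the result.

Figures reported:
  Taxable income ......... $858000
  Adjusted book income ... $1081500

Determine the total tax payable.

$171100

Alternative floor tax:
  Base (adjusted book income): $1081500
  Less exemption $49000 → base $1032500
  $1032500 × 15% = $154875

Mainline income levy:
  $268000 × 12% = $32160
  $563000 × 23% = $129490
  $27000 × 35% = $9450
  → $171100

$171100 > $154875, so the mainline income levy governs.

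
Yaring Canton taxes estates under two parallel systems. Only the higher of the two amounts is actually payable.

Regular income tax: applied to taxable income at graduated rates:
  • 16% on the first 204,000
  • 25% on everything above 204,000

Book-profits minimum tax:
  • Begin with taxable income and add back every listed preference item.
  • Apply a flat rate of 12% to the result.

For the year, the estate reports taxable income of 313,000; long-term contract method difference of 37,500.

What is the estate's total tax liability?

Book-profits minimum tax:
  Adjusted income: 313,000 + 37,500 = 350,500
  350,500 × 12% = 42,060

Regular income tax:
  204,000 × 16% = 32,640
  109,000 × 25% = 27,250
  → 59,890

59,890 > 42,060, so the regular income tax governs.

59,890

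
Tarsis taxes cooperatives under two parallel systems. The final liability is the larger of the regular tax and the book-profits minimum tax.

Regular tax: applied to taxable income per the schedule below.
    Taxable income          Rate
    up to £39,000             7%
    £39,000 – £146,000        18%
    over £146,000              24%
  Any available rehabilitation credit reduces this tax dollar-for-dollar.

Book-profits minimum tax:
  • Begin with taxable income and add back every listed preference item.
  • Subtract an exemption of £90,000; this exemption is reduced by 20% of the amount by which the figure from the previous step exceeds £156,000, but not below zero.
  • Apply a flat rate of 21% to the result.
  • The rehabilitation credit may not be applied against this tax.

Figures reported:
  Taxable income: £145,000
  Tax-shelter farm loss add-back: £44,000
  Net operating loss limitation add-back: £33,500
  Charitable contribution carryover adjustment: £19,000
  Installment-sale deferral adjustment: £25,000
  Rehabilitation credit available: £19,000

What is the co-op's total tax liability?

£41,706

Regular tax:
  £39,000 × 7% = £2,730
  £106,000 × 18% = £19,080
  → £21,810
  Less rehabilitation credit £19,000 → £2,810

Book-profits minimum tax:
  Adjusted income: £145,000 + £44,000 + £33,500 + £19,000 + £25,000 = £266,500
  Exemption: £90,000 − 20% × (£266,500 − £156,000) = £90,000 − £22,100 = £67,900
  Base: £266,500 − £67,900 = £198,600
  £198,600 × 21% = £41,706

£41,706 > £2,810, so the book-profits minimum tax is the binding amount.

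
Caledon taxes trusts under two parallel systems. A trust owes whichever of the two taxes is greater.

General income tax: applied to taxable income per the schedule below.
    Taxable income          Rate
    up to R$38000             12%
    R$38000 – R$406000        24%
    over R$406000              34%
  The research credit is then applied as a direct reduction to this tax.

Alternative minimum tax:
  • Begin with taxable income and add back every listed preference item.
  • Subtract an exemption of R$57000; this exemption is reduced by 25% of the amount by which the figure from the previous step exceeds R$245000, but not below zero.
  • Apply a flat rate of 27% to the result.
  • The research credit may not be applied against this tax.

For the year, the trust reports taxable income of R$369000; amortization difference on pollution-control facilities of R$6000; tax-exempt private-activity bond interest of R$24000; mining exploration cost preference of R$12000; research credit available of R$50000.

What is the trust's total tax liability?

General income tax:
  R$38000 × 12% = R$4560
  R$331000 × 24% = R$79440
  → R$84000
  Less research credit R$50000 → R$34000

Alternative minimum tax:
  Adjusted income: R$369000 + R$6000 + R$24000 + R$12000 = R$411000
  Exemption: R$57000 − 25% × (R$411000 − R$245000) = R$57000 − R$41500 = R$15500
  Base: R$411000 − R$15500 = R$395500
  R$395500 × 27% = R$106785

R$106785 > R$34000, so the alternative minimum tax is the binding amount.

R$106785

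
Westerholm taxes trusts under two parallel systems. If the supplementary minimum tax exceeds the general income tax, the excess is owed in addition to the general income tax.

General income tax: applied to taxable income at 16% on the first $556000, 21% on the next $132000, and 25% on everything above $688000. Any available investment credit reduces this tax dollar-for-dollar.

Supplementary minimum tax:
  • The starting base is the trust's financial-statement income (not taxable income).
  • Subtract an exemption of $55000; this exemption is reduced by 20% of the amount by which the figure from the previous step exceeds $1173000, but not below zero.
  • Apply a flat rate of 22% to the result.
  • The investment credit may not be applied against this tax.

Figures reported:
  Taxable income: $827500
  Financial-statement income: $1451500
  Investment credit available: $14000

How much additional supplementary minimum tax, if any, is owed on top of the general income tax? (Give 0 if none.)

Supplementary minimum tax:
  Base (financial-statement income): $1451500
  Exemption: 20% × ($1451500 − $1173000) = $55700 ≥ $55000, so the exemption is fully phased out
  Base: $1451500 − $0 = $1451500
  $1451500 × 22% = $319330

General income tax:
  $556000 × 16% = $88960
  $132000 × 21% = $27720
  $139500 × 25% = $34875
  → $151555
  Less investment credit $14000 → $137555

Excess of supplementary minimum tax over general income tax: $319330 − $137555 = $181775.

$181775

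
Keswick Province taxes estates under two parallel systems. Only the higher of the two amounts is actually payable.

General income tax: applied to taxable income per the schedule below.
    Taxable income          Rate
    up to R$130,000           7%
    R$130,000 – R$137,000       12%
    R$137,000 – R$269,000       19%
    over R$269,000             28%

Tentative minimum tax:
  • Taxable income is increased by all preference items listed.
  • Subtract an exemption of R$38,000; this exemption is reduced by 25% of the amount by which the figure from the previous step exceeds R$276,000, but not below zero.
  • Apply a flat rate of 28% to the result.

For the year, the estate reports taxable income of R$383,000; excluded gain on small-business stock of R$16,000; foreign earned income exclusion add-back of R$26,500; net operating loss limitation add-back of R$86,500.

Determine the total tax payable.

Tentative minimum tax:
  Adjusted income: R$383,000 + R$16,000 + R$26,500 + R$86,500 = R$512,000
  Exemption: 25% × (R$512,000 − R$276,000) = R$59,000 ≥ R$38,000, so the exemption is fully phased out
  Base: R$512,000 − R$0 = R$512,000
  R$512,000 × 28% = R$143,360

General income tax:
  R$130,000 × 7% = R$9,100
  R$7,000 × 12% = R$840
  R$132,000 × 19% = R$25,080
  R$114,000 × 28% = R$31,920
  → R$66,940

R$143,360 > R$66,940, so the tentative minimum tax is the binding amount.

R$143,360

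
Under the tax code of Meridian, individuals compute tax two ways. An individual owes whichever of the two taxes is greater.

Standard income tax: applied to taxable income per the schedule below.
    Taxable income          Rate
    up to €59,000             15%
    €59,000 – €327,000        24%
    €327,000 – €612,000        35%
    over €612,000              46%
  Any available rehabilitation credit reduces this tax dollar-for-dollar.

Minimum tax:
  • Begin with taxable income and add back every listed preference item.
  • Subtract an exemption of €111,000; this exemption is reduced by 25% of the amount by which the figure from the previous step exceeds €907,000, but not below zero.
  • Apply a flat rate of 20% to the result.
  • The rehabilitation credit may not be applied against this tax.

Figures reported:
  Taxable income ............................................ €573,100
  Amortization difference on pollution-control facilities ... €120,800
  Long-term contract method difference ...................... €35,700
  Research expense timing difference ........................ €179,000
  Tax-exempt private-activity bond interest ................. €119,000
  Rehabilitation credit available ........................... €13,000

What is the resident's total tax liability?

€189,350

Minimum tax:
  Adjusted income: €573,100 + €120,800 + €35,700 + €179,000 + €119,000 = €1,027,600
  Exemption: €111,000 − 25% × (€1,027,600 − €907,000) = €111,000 − €30,150 = €80,850
  Base: €1,027,600 − €80,850 = €946,750
  €946,750 × 20% = €189,350

Standard income tax:
  €59,000 × 15% = €8,850
  €268,000 × 24% = €64,320
  €246,100 × 35% = €86,135
  → €159,305
  Less rehabilitation credit €13,000 → €146,305

€189,350 > €146,305, so the minimum tax is the binding amount.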